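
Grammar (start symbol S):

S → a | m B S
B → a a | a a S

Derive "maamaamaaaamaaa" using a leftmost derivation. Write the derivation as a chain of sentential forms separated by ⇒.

S ⇒ mBS   [S → m B S]
mBS ⇒ maaSS   [B → a a S]
maaSS ⇒ maamBSS   [S → m B S]
maamBSS ⇒ maamaaSSS   [B → a a S]
maamaaSSS ⇒ maamaamBSSS   [S → m B S]
maamaamBSSS ⇒ maamaamaaSSS   [B → a a]
maamaamaaSSS ⇒ maamaamaaaSS   [S → a]
maamaamaaaSS ⇒ maamaamaaaaS   [S → a]
maamaamaaaaS ⇒ maamaamaaaamBS   [S → m B S]
maamaamaaaamBS ⇒ maamaamaaaamaaS   [B → a a]
maamaamaaaamaaS ⇒ maamaamaaaamaaa   [S → a]

S ⇒ mBS ⇒ maaSS ⇒ maamBSS ⇒ maamaaSSS ⇒ maamaamBSSS ⇒ maamaamaaSSS ⇒ maamaamaaaSS ⇒ maamaamaaaaS ⇒ maamaamaaaamBS ⇒ maamaamaaaamaaS ⇒ maamaamaaaamaaa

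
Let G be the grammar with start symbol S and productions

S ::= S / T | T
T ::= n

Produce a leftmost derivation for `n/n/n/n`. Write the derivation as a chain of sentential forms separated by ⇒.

S ⇒ S/T ⇒ S/T/T ⇒ S/T/T/T ⇒ T/T/T/T ⇒ n/T/T/T ⇒ n/n/T/T ⇒ n/n/n/T ⇒ n/n/n/n

S ⇒ S/T   [S ::= S / T]
S/T ⇒ S/T/T   [S ::= S / T]
S/T/T ⇒ S/T/T/T   [S ::= S / T]
S/T/T/T ⇒ T/T/T/T   [S ::= T]
T/T/T/T ⇒ n/T/T/T   [T ::= n]
n/T/T/T ⇒ n/n/T/T   [T ::= n]
n/n/T/T ⇒ n/n/n/T   [T ::= n]
n/n/n/T ⇒ n/n/n/n   [T ::= n]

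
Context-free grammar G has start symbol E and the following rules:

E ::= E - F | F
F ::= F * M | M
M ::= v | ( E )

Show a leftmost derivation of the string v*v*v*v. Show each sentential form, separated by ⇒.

E ⇒ F   [E ::= F]
F ⇒ F*M   [F ::= F * M]
F*M ⇒ F*M*M   [F ::= F * M]
F*M*M ⇒ F*M*M*M   [F ::= F * M]
F*M*M*M ⇒ M*M*M*M   [F ::= M]
M*M*M*M ⇒ v*M*M*M   [M ::= v]
v*M*M*M ⇒ v*v*M*M   [M ::= v]
v*v*M*M ⇒ v*v*v*M   [M ::= v]
v*v*v*M ⇒ v*v*v*v   [M ::= v]

E ⇒ F ⇒ F*M ⇒ F*M*M ⇒ F*M*M*M ⇒ M*M*M*M ⇒ v*M*M*M ⇒ v*v*M*M ⇒ v*v*v*M ⇒ v*v*v*v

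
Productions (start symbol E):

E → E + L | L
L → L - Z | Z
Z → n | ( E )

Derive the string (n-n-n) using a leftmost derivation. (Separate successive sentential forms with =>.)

E => L => Z => (E) => (L) => (L-Z) => (L-Z-Z) => (Z-Z-Z) => (n-Z-Z) => (n-n-Z) => (n-n-n)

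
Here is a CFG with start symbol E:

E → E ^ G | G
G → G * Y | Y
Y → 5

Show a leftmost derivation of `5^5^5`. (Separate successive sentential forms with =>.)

E => E^G => E^G^G => G^G^G => Y^G^G => 5^G^G => 5^Y^G => 5^5^G => 5^5^Y => 5^5^5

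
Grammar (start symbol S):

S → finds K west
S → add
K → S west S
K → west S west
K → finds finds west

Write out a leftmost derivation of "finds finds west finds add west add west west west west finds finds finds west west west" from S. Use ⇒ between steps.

S ⇒ finds K west   [S → finds K west]
finds K west ⇒ finds S west S west   [K → S west S]
finds S west S west ⇒ finds finds K west west S west   [S → finds K west]
finds finds K west west S west ⇒ finds finds west S west west west S west   [K → west S west]
finds finds west S west west west S west ⇒ finds finds west finds K west west west west S west   [S → finds K west]
finds finds west finds K west west west west S west ⇒ finds finds west finds S west S west west west west S west   [K → S west S]
finds finds west finds S west S west west west west S west ⇒ finds finds west finds add west S west west west west S west   [S → add]
finds finds west finds add west S west west west west S west ⇒ finds finds west finds add west add west west west west S west   [S → add]
finds finds west finds add west add west west west west S west ⇒ finds finds west finds add west add west west west west finds K west west   [S → finds K west]
finds finds west finds add west add west west west west finds K west west ⇒ finds finds west finds add west add west west west west finds finds finds west west west   [K → finds finds west]

S ⇒ finds K west ⇒ finds S west S west ⇒ finds finds K west west S west ⇒ finds finds west S west west west S west ⇒ finds finds west finds K west west west west S west ⇒ finds finds west finds S west S west west west west S west ⇒ finds finds west finds add west S west west west west S west ⇒ finds finds west finds add west add west west west west S west ⇒ finds finds west finds add west add west west west west finds K west west ⇒ finds finds west finds add west add west west west west finds finds finds west west west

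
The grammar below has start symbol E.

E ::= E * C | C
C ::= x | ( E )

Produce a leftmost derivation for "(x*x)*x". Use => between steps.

E => E*C => C*C => (E)*C => (E*C)*C => (C*C)*C => (x*C)*C => (x*x)*C => (x*x)*x

E => E*C   [E ::= E * C]
E*C => C*C   [E ::= C]
C*C => (E)*C   [C ::= ( E )]
(E)*C => (E*C)*C   [E ::= E * C]
(E*C)*C => (C*C)*C   [E ::= C]
(C*C)*C => (x*C)*C   [C ::= x]
(x*C)*C => (x*x)*C   [C ::= x]
(x*x)*C => (x*x)*x   [C ::= x]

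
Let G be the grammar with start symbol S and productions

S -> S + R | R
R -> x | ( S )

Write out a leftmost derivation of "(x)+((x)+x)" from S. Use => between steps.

S => S+R => R+R => (S)+R => (R)+R => (x)+R => (x)+(S) => (x)+(S+R) => (x)+(R+R) => (x)+((S)+R) => (x)+((R)+R) => (x)+((x)+R) => (x)+((x)+x)

S => S+R   [S -> S + R]
S+R => R+R   [S -> R]
R+R => (S)+R   [R -> ( S )]
(S)+R => (R)+R   [S -> R]
(R)+R => (x)+R   [R -> x]
(x)+R => (x)+(S)   [R -> ( S )]
(x)+(S) => (x)+(S+R)   [S -> S + R]
(x)+(S+R) => (x)+(R+R)   [S -> R]
(x)+(R+R) => (x)+((S)+R)   [R -> ( S )]
(x)+((S)+R) => (x)+((R)+R)   [S -> R]
(x)+((R)+R) => (x)+((x)+R)   [R -> x]
(x)+((x)+R) => (x)+((x)+x)   [R -> x]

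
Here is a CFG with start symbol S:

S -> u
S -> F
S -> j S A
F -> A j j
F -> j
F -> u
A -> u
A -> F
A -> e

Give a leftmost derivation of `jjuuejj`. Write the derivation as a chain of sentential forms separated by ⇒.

S ⇒ jSA ⇒ jjSAA ⇒ jjFAA ⇒ jjuAA ⇒ jjuFA ⇒ jjuuA ⇒ jjuuF ⇒ jjuuAjj ⇒ jjuuejj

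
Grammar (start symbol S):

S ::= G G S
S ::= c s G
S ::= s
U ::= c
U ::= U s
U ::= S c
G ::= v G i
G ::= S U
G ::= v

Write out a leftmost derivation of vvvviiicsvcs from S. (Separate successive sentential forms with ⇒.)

S ⇒ GGS ⇒ vGiGS ⇒ vvGiiGS ⇒ vvvGiiiGS ⇒ vvvviiiGS ⇒ vvvviiiSUS ⇒ vvvviiicsGUS ⇒ vvvviiicsvUS ⇒ vvvviiicsvcS ⇒ vvvviiicsvcs

S ⇒ GGS   [S ::= G G S]
GGS ⇒ vGiGS   [G ::= v G i]
vGiGS ⇒ vvGiiGS   [G ::= v G i]
vvGiiGS ⇒ vvvGiiiGS   [G ::= v G i]
vvvGiiiGS ⇒ vvvviiiGS   [G ::= v]
vvvviiiGS ⇒ vvvviiiSUS   [G ::= S U]
vvvviiiSUS ⇒ vvvviiicsGUS   [S ::= c s G]
vvvviiicsGUS ⇒ vvvviiicsvUS   [G ::= v]
vvvviiicsvUS ⇒ vvvviiicsvcS   [U ::= c]
vvvviiicsvcS ⇒ vvvviiicsvcs   [S ::= s]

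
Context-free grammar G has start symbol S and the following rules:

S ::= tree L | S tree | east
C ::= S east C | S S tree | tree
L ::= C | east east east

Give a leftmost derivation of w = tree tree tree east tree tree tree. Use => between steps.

S => S tree   [S ::= S tree]
S tree => S tree tree   [S ::= S tree]
S tree tree => tree L tree tree   [S ::= tree L]
tree L tree tree => tree C tree tree   [L ::= C]
tree C tree tree => tree S east C tree tree   [C ::= S east C]
tree S east C tree tree => tree tree L east C tree tree   [S ::= tree L]
tree tree L east C tree tree => tree tree C east C tree tree   [L ::= C]
tree tree C east C tree tree => tree tree tree east C tree tree   [C ::= tree]
tree tree tree east C tree tree => tree tree tree east tree tree tree   [C ::= tree]

S => S tree => S tree tree => tree L tree tree => tree C tree tree => tree S east C tree tree => tree tree L east C tree tree => tree tree C east C tree tree => tree tree tree east C tree tree => tree tree tree east tree tree tree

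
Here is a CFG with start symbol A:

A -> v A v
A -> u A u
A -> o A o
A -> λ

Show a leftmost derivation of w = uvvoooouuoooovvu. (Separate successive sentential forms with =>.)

A => uAu => uvAvu => uvvAvvu => uvvoAovvu => uvvooAoovvu => uvvoooAooovvu => uvvooooAoooovvu => uvvoooouAuoooovvu => uvvoooouuoooovvu

A => uAu   [A -> u A u]
uAu => uvAvu   [A -> v A v]
uvAvu => uvvAvvu   [A -> v A v]
uvvAvvu => uvvoAovvu   [A -> o A o]
uvvoAovvu => uvvooAoovvu   [A -> o A o]
uvvooAoovvu => uvvoooAooovvu   [A -> o A o]
uvvoooAooovvu => uvvooooAoooovvu   [A -> o A o]
uvvooooAoooovvu => uvvoooouAuoooovvu   [A -> u A u]
uvvoooouAuoooovvu => uvvoooouuoooovvu   [A -> λ]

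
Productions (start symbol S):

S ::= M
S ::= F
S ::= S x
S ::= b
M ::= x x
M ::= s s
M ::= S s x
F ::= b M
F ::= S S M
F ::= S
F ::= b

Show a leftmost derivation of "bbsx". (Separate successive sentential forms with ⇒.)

S ⇒ F   [S ::= F]
F ⇒ bM   [F ::= b M]
bM ⇒ bSsx   [M ::= S s x]
bSsx ⇒ bbsx   [S ::= b]

S⇒F⇒bM⇒bSsx⇒bbsx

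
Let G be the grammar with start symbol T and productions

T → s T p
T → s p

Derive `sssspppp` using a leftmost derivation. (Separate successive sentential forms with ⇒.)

T ⇒ sTp   [T → s T p]
sTp ⇒ ssTpp   [T → s T p]
ssTpp ⇒ sssTppp   [T → s T p]
sssTppp ⇒ sssspppp   [T → s p]

T⇒sTp⇒ssTpp⇒sssTppp⇒sssspppp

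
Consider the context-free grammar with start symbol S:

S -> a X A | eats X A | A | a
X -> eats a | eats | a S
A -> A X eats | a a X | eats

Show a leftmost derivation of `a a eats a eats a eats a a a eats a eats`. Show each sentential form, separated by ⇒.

S ⇒ A ⇒ A X eats ⇒ A X eats X eats ⇒ a a X X eats X eats ⇒ a a eats a X eats X eats ⇒ a a eats a eats a eats X eats ⇒ a a eats a eats a eats a S eats ⇒ a a eats a eats a eats a A eats ⇒ a a eats a eats a eats a a a X eats ⇒ a a eats a eats a eats a a a eats a eats

S ⇒ A   [S -> A]
A ⇒ A X eats   [A -> A X eats]
A X eats ⇒ A X eats X eats   [A -> A X eats]
A X eats X eats ⇒ a a X X eats X eats   [A -> a a X]
a a X X eats X eats ⇒ a a eats a X eats X eats   [X -> eats a]
a a eats a X eats X eats ⇒ a a eats a eats a eats X eats   [X -> eats a]
a a eats a eats a eats X eats ⇒ a a eats a eats a eats a S eats   [X -> a S]
a a eats a eats a eats a S eats ⇒ a a eats a eats a eats a A eats   [S -> A]
a a eats a eats a eats a A eats ⇒ a a eats a eats a eats a a a X eats   [A -> a a X]
a a eats a eats a eats a a a X eats ⇒ a a eats a eats a eats a a a eats a eats   [X -> eats a]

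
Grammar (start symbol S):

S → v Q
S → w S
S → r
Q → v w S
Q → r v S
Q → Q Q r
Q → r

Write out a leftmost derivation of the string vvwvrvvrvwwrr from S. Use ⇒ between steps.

S ⇒ vQ   [S → v Q]
vQ ⇒ vvwS   [Q → v w S]
vvwS ⇒ vvwvQ   [S → v Q]
vvwvQ ⇒ vvwvrvS   [Q → r v S]
vvwvrvS ⇒ vvwvrvvQ   [S → v Q]
vvwvrvvQ ⇒ vvwvrvvQQr   [Q → Q Q r]
vvwvrvvQQr ⇒ vvwvrvvrQr   [Q → r]
vvwvrvvrQr ⇒ vvwvrvvrvwSr   [Q → v w S]
vvwvrvvrvwSr ⇒ vvwvrvvrvwwSr   [S → w S]
vvwvrvvrvwwSr ⇒ vvwvrvvrvwwrr   [S → r]

S⇒vQ⇒vvwS⇒vvwvQ⇒vvwvrvS⇒vvwvrvvQ⇒vvwvrvvQQr⇒vvwvrvvrQr⇒vvwvrvvrvwSr⇒vvwvrvvrvwwSr⇒vvwvrvvrvwwrr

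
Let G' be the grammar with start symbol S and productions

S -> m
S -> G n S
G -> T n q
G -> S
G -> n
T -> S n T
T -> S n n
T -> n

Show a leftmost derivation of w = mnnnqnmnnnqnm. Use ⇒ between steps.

S ⇒ GnS ⇒ TnqnS ⇒ SnTnqnS ⇒ mnTnqnS ⇒ mnnnqnS ⇒ mnnnqnGnS ⇒ mnnnqnTnqnS ⇒ mnnnqnSnnnqnS ⇒ mnnnqnmnnnqnS ⇒ mnnnqnmnnnqnm

S ⇒ GnS   [S -> G n S]
GnS ⇒ TnqnS   [G -> T n q]
TnqnS ⇒ SnTnqnS   [T -> S n T]
SnTnqnS ⇒ mnTnqnS   [S -> m]
mnTnqnS ⇒ mnnnqnS   [T -> n]
mnnnqnS ⇒ mnnnqnGnS   [S -> G n S]
mnnnqnGnS ⇒ mnnnqnTnqnS   [G -> T n q]
mnnnqnTnqnS ⇒ mnnnqnSnnnqnS   [T -> S n n]
mnnnqnSnnnqnS ⇒ mnnnqnmnnnqnS   [S -> m]
mnnnqnmnnnqnS ⇒ mnnnqnmnnnqnm   [S -> m]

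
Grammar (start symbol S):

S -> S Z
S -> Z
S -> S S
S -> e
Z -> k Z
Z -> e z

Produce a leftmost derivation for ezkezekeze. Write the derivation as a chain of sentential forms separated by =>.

S=>SS=>SZS=>ZZS=>ezZS=>ezkZS=>ezkezS=>ezkezSS=>ezkezeS=>ezkezeSS=>ezkezeZS=>ezkezekZS=>ezkezekezS=>ezkezekeze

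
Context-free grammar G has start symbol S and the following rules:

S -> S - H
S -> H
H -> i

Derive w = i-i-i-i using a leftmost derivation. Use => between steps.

S=>S-H=>S-H-H=>S-H-H-H=>H-H-H-H=>i-H-H-H=>i-i-H-H=>i-i-i-H=>i-i-i-i

S => S-H   [S -> S - H]
S-H => S-H-H   [S -> S - H]
S-H-H => S-H-H-H   [S -> S - H]
S-H-H-H => H-H-H-H   [S -> H]
H-H-H-H => i-H-H-H   [H -> i]
i-H-H-H => i-i-H-H   [H -> i]
i-i-H-H => i-i-i-H   [H -> i]
i-i-i-H => i-i-i-i   [H -> i]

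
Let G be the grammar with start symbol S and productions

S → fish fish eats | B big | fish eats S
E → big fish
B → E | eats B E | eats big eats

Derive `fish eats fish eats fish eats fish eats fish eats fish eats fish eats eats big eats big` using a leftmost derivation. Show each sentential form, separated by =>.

S => fish eats S => fish eats fish eats S => fish eats fish eats fish eats S => fish eats fish eats fish eats fish eats S => fish eats fish eats fish eats fish eats fish eats S => fish eats fish eats fish eats fish eats fish eats fish eats S => fish eats fish eats fish eats fish eats fish eats fish eats fish eats S => fish eats fish eats fish eats fish eats fish eats fish eats fish eats B big => fish eats fish eats fish eats fish eats fish eats fish eats fish eats eats big eats big

S => fish eats S   [S → fish eats S]
fish eats S => fish eats fish eats S   [S → fish eats S]
fish eats fish eats S => fish eats fish eats fish eats S   [S → fish eats S]
fish eats fish eats fish eats S => fish eats fish eats fish eats fish eats S   [S → fish eats S]
fish eats fish eats fish eats fish eats S => fish eats fish eats fish eats fish eats fish eats S   [S → fish eats S]
fish eats fish eats fish eats fish eats fish eats S => fish eats fish eats fish eats fish eats fish eats fish eats S   [S → fish eats S]
fish eats fish eats fish eats fish eats fish eats fish eats S => fish eats fish eats fish eats fish eats fish eats fish eats fish eats S   [S → fish eats S]
fish eats fish eats fish eats fish eats fish eats fish eats fish eats S => fish eats fish eats fish eats fish eats fish eats fish eats fish eats B big   [S → B big]
fish eats fish eats fish eats fish eats fish eats fish eats fish eats B big => fish eats fish eats fish eats fish eats fish eats fish eats fish eats eats big eats big   [B → eats big eats]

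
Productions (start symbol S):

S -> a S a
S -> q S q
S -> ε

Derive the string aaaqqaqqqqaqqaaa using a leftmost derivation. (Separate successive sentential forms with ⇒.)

S⇒aSa⇒aaSaa⇒aaaSaaa⇒aaaqSqaaa⇒aaaqqSqqaaa⇒aaaqqaSaqqaaa⇒aaaqqaqSqaqqaaa⇒aaaqqaqqSqqaqqaaa⇒aaaqqaqqqqaqqaaa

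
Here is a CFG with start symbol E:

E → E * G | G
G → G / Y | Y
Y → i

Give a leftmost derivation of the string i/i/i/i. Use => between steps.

E => G => G/Y => G/Y/Y => G/Y/Y/Y => Y/Y/Y/Y => i/Y/Y/Y => i/i/Y/Y => i/i/i/Y => i/i/i/i

E => G   [E → G]
G => G/Y   [G → G / Y]
G/Y => G/Y/Y   [G → G / Y]
G/Y/Y => G/Y/Y/Y   [G → G / Y]
G/Y/Y/Y => Y/Y/Y/Y   [G → Y]
Y/Y/Y/Y => i/Y/Y/Y   [Y → i]
i/Y/Y/Y => i/i/Y/Y   [Y → i]
i/i/Y/Y => i/i/i/Y   [Y → i]
i/i/i/Y => i/i/i/i   [Y → i]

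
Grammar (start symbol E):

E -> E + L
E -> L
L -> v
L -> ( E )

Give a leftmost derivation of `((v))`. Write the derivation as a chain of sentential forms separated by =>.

E=>L=>(E)=>(L)=>((E))=>((L))=>((v))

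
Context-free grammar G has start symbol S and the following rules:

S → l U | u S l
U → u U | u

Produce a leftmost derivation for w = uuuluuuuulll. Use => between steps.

S => uSl   [S → u S l]
uSl => uuSll   [S → u S l]
uuSll => uuuSlll   [S → u S l]
uuuSlll => uuulUlll   [S → l U]
uuulUlll => uuuluUlll   [U → u U]
uuuluUlll => uuuluuUlll   [U → u U]
uuuluuUlll => uuuluuuUlll   [U → u U]
uuuluuuUlll => uuuluuuuUlll   [U → u U]
uuuluuuuUlll => uuuluuuuulll   [U → u]

S => uSl => uuSll => uuuSlll => uuulUlll => uuuluUlll => uuuluuUlll => uuuluuuUlll => uuuluuuuUlll => uuuluuuuulll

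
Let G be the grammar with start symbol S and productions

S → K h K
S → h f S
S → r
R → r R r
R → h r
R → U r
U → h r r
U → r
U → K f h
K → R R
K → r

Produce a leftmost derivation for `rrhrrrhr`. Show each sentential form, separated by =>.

S => KhK   [S → K h K]
KhK => RRhK   [K → R R]
RRhK => UrRhK   [R → U r]
UrRhK => rrRhK   [U → r]
rrRhK => rrUrhK   [R → U r]
rrUrhK => rrhrrrhK   [U → h r r]
rrhrrrhK => rrhrrrhr   [K → r]

S => KhK => RRhK => UrRhK => rrRhK => rrUrhK => rrhrrrhK => rrhrrrhr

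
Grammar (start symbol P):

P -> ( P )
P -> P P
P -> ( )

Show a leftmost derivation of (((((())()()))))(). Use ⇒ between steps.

P ⇒ PP   [P -> P P]
PP ⇒ (P)P   [P -> ( P )]
(P)P ⇒ ((P))P   [P -> ( P )]
((P))P ⇒ (((P)))P   [P -> ( P )]
(((P)))P ⇒ ((((P))))P   [P -> ( P )]
((((P))))P ⇒ ((((PP))))P   [P -> P P]
((((PP))))P ⇒ (((((P)P))))P   [P -> ( P )]
(((((P)P))))P ⇒ (((((())P))))P   [P -> ( )]
(((((())P))))P ⇒ (((((())PP))))P   [P -> P P]
(((((())PP))))P ⇒ (((((())()P))))P   [P -> ( )]
(((((())()P))))P ⇒ (((((())()()))))P   [P -> ( )]
(((((())()()))))P ⇒ (((((())()()))))()   [P -> ( )]

P⇒PP⇒(P)P⇒((P))P⇒(((P)))P⇒((((P))))P⇒((((PP))))P⇒(((((P)P))))P⇒(((((())P))))P⇒(((((())PP))))P⇒(((((())()P))))P⇒(((((())()()))))P⇒(((((())()()))))()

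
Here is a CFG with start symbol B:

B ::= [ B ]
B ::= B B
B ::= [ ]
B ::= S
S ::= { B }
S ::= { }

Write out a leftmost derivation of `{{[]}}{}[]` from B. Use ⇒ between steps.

B ⇒ BB ⇒ BBB ⇒ SBB ⇒ {B}BB ⇒ {S}BB ⇒ {{B}}BB ⇒ {{[]}}BB ⇒ {{[]}}SB ⇒ {{[]}}{}B ⇒ {{[]}}{}[]

B ⇒ BB   [B ::= B B]
BB ⇒ BBB   [B ::= B B]
BBB ⇒ SBB   [B ::= S]
SBB ⇒ {B}BB   [S ::= { B }]
{B}BB ⇒ {S}BB   [B ::= S]
{S}BB ⇒ {{B}}BB   [S ::= { B }]
{{B}}BB ⇒ {{[]}}BB   [B ::= [ ]]
{{[]}}BB ⇒ {{[]}}SB   [B ::= S]
{{[]}}SB ⇒ {{[]}}{}B   [S ::= { }]
{{[]}}{}B ⇒ {{[]}}{}[]   [B ::= [ ]]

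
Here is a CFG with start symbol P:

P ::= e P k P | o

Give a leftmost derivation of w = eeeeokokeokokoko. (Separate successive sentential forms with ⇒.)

P ⇒ ePkP ⇒ eePkPkP ⇒ eeePkPkPkP ⇒ eeeePkPkPkPkP ⇒ eeeeokPkPkPkP ⇒ eeeeokokPkPkP ⇒ eeeeokokePkPkPkP ⇒ eeeeokokeokPkPkP ⇒ eeeeokokeokokPkP ⇒ eeeeokokeokokokP ⇒ eeeeokokeokokoko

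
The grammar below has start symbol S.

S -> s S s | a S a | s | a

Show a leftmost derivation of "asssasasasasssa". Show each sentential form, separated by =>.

S => aSa   [S -> a S a]
aSa => asSsa   [S -> s S s]
asSsa => assSssa   [S -> s S s]
assSssa => asssSsssa   [S -> s S s]
asssSsssa => asssaSasssa   [S -> a S a]
asssaSasssa => asssasSsasssa   [S -> s S s]
asssasSsasssa => asssasaSasasssa   [S -> a S a]
asssasaSasasssa => asssasasasasssa   [S -> s]

S => aSa => asSsa => assSssa => asssSsssa => asssaSasssa => asssasSsasssa => asssasaSasasssa => asssasasasasssa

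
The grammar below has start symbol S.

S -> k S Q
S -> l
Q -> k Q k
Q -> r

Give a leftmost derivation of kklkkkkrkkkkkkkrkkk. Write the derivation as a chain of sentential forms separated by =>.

S=>kSQ=>kkSQQ=>kklQQ=>kklkQkQ=>kklkkQkkQ=>kklkkkQkkkQ=>kklkkkkQkkkkQ=>kklkkkkrkkkkQ=>kklkkkkrkkkkkQk=>kklkkkkrkkkkkkQkk=>kklkkkkrkkkkkkkQkkk=>kklkkkkrkkkkkkkrkkk

S => kSQ   [S -> k S Q]
kSQ => kkSQQ   [S -> k S Q]
kkSQQ => kklQQ   [S -> l]
kklQQ => kklkQkQ   [Q -> k Q k]
kklkQkQ => kklkkQkkQ   [Q -> k Q k]
kklkkQkkQ => kklkkkQkkkQ   [Q -> k Q k]
kklkkkQkkkQ => kklkkkkQkkkkQ   [Q -> k Q k]
kklkkkkQkkkkQ => kklkkkkrkkkkQ   [Q -> r]
kklkkkkrkkkkQ => kklkkkkrkkkkkQk   [Q -> k Q k]
kklkkkkrkkkkkQk => kklkkkkrkkkkkkQkk   [Q -> k Q k]
kklkkkkrkkkkkkQkk => kklkkkkrkkkkkkkQkkk   [Q -> k Q k]
kklkkkkrkkkkkkkQkkk => kklkkkkrkkkkkkkrkkk   [Q -> r]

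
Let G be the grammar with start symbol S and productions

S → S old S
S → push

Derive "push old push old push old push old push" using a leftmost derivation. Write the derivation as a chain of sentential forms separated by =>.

S => S old S   [S → S old S]
S old S => S old S old S   [S → S old S]
S old S old S => S old S old S old S   [S → S old S]
S old S old S old S => push old S old S old S   [S → push]
push old S old S old S => push old push old S old S   [S → push]
push old push old S old S => push old push old S old S old S   [S → S old S]
push old push old S old S old S => push old push old push old S old S   [S → push]
push old push old push old S old S => push old push old push old push old S   [S → push]
push old push old push old push old S => push old push old push old push old push   [S → push]

S => S old S => S old S old S => S old S old S old S => push old S old S old S => push old push old S old S => push old push old S old S old S => push old push old push old S old S => push old push old push old push old S => push old push old push old push old push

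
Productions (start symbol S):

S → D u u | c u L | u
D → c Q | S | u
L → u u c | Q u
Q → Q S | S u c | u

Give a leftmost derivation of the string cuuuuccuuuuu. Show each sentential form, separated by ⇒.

S ⇒ Duu ⇒ cQuu ⇒ cQSuu ⇒ cSucSuu ⇒ cDuuucSuu ⇒ cSuuucSuu ⇒ cuuuucSuu ⇒ cuuuuccuLuu ⇒ cuuuuccuQuuu ⇒ cuuuuccuuuuu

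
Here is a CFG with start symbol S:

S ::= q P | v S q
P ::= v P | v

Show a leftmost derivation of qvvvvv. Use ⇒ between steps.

S ⇒ qP   [S ::= q P]
qP ⇒ qvP   [P ::= v P]
qvP ⇒ qvvP   [P ::= v P]
qvvP ⇒ qvvvP   [P ::= v P]
qvvvP ⇒ qvvvvP   [P ::= v P]
qvvvvP ⇒ qvvvvv   [P ::= v]

S ⇒ qP ⇒ qvP ⇒ qvvP ⇒ qvvvP ⇒ qvvvvP ⇒ qvvvvv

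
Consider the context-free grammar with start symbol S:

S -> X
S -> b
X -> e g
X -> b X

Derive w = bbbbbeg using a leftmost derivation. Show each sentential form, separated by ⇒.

S ⇒ X   [S -> X]
X ⇒ bX   [X -> b X]
bX ⇒ bbX   [X -> b X]
bbX ⇒ bbbX   [X -> b X]
bbbX ⇒ bbbbX   [X -> b X]
bbbbX ⇒ bbbbbX   [X -> b X]
bbbbbX ⇒ bbbbbeg   [X -> e g]

S ⇒ X ⇒ bX ⇒ bbX ⇒ bbbX ⇒ bbbbX ⇒ bbbbbX ⇒ bbbbbeg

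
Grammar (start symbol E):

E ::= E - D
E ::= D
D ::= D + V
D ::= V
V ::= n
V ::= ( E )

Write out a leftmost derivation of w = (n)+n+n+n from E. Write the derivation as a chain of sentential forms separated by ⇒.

E ⇒ D ⇒ D+V ⇒ D+V+V ⇒ D+V+V+V ⇒ V+V+V+V ⇒ (E)+V+V+V ⇒ (D)+V+V+V ⇒ (V)+V+V+V ⇒ (n)+V+V+V ⇒ (n)+n+V+V ⇒ (n)+n+n+V ⇒ (n)+n+n+n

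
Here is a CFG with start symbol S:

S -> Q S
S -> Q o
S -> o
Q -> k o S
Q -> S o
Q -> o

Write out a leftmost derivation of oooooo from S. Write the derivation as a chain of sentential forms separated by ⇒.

S ⇒ QS ⇒ SoS ⇒ QooS ⇒ SoooS ⇒ ooooS ⇒ ooooQo ⇒ oooooo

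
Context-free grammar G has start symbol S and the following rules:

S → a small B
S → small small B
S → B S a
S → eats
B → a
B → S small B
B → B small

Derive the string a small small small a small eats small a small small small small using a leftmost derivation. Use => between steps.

S => a small B => a small S small B => a small small small B small B => a small small small a small B => a small small small a small B small => a small small small a small B small small => a small small small a small S small B small small => a small small small a small eats small B small small => a small small small a small eats small B small small small => a small small small a small eats small B small small small small => a small small small a small eats small a small small small small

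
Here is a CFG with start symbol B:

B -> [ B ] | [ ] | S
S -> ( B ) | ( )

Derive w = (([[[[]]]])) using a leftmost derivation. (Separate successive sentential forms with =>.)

B => S   [B -> S]
S => (B)   [S -> ( B )]
(B) => (S)   [B -> S]
(S) => ((B))   [S -> ( B )]
((B)) => (([B]))   [B -> [ B ]]
(([B])) => (([[B]]))   [B -> [ B ]]
(([[B]])) => (([[[B]]]))   [B -> [ B ]]
(([[[B]]])) => (([[[[]]]]))   [B -> [ ]]

B=>S=>(B)=>(S)=>((B))=>(([B]))=>(([[B]]))=>(([[[B]]]))=>(([[[[]]]]))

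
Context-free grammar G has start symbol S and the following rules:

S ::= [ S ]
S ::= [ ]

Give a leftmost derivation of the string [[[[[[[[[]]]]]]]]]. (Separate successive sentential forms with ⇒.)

S ⇒ [S]   [S ::= [ S ]]
[S] ⇒ [[S]]   [S ::= [ S ]]
[[S]] ⇒ [[[S]]]   [S ::= [ S ]]
[[[S]]] ⇒ [[[[S]]]]   [S ::= [ S ]]
[[[[S]]]] ⇒ [[[[[S]]]]]   [S ::= [ S ]]
[[[[[S]]]]] ⇒ [[[[[[S]]]]]]   [S ::= [ S ]]
[[[[[[S]]]]]] ⇒ [[[[[[[S]]]]]]]   [S ::= [ S ]]
[[[[[[[S]]]]]]] ⇒ [[[[[[[[S]]]]]]]]   [S ::= [ S ]]
[[[[[[[[S]]]]]]]] ⇒ [[[[[[[[[]]]]]]]]]   [S ::= [ ]]

S ⇒ [S] ⇒ [[S]] ⇒ [[[S]]] ⇒ [[[[S]]]] ⇒ [[[[[S]]]]] ⇒ [[[[[[S]]]]]] ⇒ [[[[[[[S]]]]]]] ⇒ [[[[[[[[S]]]]]]]] ⇒ [[[[[[[[[]]]]]]]]]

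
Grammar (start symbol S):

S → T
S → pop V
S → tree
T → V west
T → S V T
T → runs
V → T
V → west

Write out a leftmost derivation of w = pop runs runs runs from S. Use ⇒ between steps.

S ⇒ T ⇒ S V T ⇒ pop V V T ⇒ pop T V T ⇒ pop runs V T ⇒ pop runs T T ⇒ pop runs runs T ⇒ pop runs runs runs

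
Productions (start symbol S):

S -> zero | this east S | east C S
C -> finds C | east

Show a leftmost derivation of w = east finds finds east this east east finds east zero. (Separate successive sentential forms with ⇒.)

S ⇒ east C S ⇒ east finds C S ⇒ east finds finds C S ⇒ east finds finds east S ⇒ east finds finds east this east S ⇒ east finds finds east this east east C S ⇒ east finds finds east this east east finds C S ⇒ east finds finds east this east east finds east S ⇒ east finds finds east this east east finds east zero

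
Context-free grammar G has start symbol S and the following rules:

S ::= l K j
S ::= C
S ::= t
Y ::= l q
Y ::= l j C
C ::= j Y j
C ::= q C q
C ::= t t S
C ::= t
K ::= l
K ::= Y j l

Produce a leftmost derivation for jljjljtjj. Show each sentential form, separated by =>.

S => C => jYj => jljCj => jljjYjj => jljjljCjj => jljjljtjj

S => C   [S ::= C]
C => jYj   [C ::= j Y j]
jYj => jljCj   [Y ::= l j C]
jljCj => jljjYjj   [C ::= j Y j]
jljjYjj => jljjljCjj   [Y ::= l j C]
jljjljCjj => jljjljtjj   [C ::= t]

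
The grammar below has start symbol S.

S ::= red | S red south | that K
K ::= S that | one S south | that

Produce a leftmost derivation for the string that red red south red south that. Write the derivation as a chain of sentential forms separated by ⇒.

S ⇒ that K ⇒ that S that ⇒ that S red south that ⇒ that S red south red south that ⇒ that red red south red south that

S ⇒ that K   [S ::= that K]
that K ⇒ that S that   [K ::= S that]
that S that ⇒ that S red south that   [S ::= S red south]
that S red south that ⇒ that S red south red south that   [S ::= S red south]
that S red south red south that ⇒ that red red south red south that   [S ::= red]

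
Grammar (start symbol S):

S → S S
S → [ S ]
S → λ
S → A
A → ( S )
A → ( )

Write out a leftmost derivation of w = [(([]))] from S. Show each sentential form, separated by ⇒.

S ⇒ [S] ⇒ [A] ⇒ [(S)] ⇒ [(A)] ⇒ [((S))] ⇒ [(([S]))] ⇒ [(([]))]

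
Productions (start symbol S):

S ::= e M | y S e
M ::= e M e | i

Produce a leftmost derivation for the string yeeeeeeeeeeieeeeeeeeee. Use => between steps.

S => ySe => yeMe => yeeMee => yeeeMeee => yeeeeMeeee => yeeeeeMeeeee => yeeeeeeMeeeeee => yeeeeeeeMeeeeeee => yeeeeeeeeMeeeeeeee => yeeeeeeeeeMeeeeeeeee => yeeeeeeeeeeMeeeeeeeeee => yeeeeeeeeeeieeeeeeeeee

S => ySe   [S ::= y S e]
ySe => yeMe   [S ::= e M]
yeMe => yeeMee   [M ::= e M e]
yeeMee => yeeeMeee   [M ::= e M e]
yeeeMeee => yeeeeMeeee   [M ::= e M e]
yeeeeMeeee => yeeeeeMeeeee   [M ::= e M e]
yeeeeeMeeeee => yeeeeeeMeeeeee   [M ::= e M e]
yeeeeeeMeeeeee => yeeeeeeeMeeeeeee   [M ::= e M e]
yeeeeeeeMeeeeeee => yeeeeeeeeMeeeeeeee   [M ::= e M e]
yeeeeeeeeMeeeeeeee => yeeeeeeeeeMeeeeeeeee   [M ::= e M e]
yeeeeeeeeeMeeeeeeeee => yeeeeeeeeeeMeeeeeeeeee   [M ::= e M e]
yeeeeeeeeeeMeeeeeeeeee => yeeeeeeeeeeieeeeeeeeee   [M ::= i]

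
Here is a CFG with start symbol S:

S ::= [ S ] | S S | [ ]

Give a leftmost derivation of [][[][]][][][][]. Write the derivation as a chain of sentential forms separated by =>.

S => SS   [S ::= S S]
SS => SSS   [S ::= S S]
SSS => SSSS   [S ::= S S]
SSSS => SSSSS   [S ::= S S]
SSSSS => SSSSSS   [S ::= S S]
SSSSSS => []SSSSS   [S ::= [ ]]
[]SSSSS => [][S]SSSS   [S ::= [ S ]]
[][S]SSSS => [][SS]SSSS   [S ::= S S]
[][SS]SSSS => [][[]S]SSSS   [S ::= [ ]]
[][[]S]SSSS => [][[][]]SSSS   [S ::= [ ]]
[][[][]]SSSS => [][[][]][]SSS   [S ::= [ ]]
[][[][]][]SSS => [][[][]][][]SS   [S ::= [ ]]
[][[][]][][]SS => [][[][]][][][]S   [S ::= [ ]]
[][[][]][][][]S => [][[][]][][][][]   [S ::= [ ]]

S => SS => SSS => SSSS => SSSSS => SSSSSS => []SSSSS => [][S]SSSS => [][SS]SSSS => [][[]S]SSSS => [][[][]]SSSS => [][[][]][]SSS => [][[][]][][]SS => [][[][]][][][]S => [][[][]][][][][]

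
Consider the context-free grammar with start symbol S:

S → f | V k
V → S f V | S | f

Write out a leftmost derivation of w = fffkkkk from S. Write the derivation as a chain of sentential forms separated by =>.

S => Vk => Sk => Vkk => Skk => Vkkk => Skkk => Vkkkk => SfVkkkk => ffVkkkk => fffkkkk

S => Vk   [S → V k]
Vk => Sk   [V → S]
Sk => Vkk   [S → V k]
Vkk => Skk   [V → S]
Skk => Vkkk   [S → V k]
Vkkk => Skkk   [V → S]
Skkk => Vkkkk   [S → V k]
Vkkkk => SfVkkkk   [V → S f V]
SfVkkkk => ffVkkkk   [S → f]
ffVkkkk => fffkkkk   [V → f]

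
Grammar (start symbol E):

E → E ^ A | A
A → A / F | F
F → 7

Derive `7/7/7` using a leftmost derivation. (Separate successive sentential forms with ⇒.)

E ⇒ A   [E → A]
A ⇒ A/F   [A → A / F]
A/F ⇒ A/F/F   [A → A / F]
A/F/F ⇒ F/F/F   [A → F]
F/F/F ⇒ 7/F/F   [F → 7]
7/F/F ⇒ 7/7/F   [F → 7]
7/7/F ⇒ 7/7/7   [F → 7]

E ⇒ A ⇒ A/F ⇒ A/F/F ⇒ F/F/F ⇒ 7/F/F ⇒ 7/7/F ⇒ 7/7/7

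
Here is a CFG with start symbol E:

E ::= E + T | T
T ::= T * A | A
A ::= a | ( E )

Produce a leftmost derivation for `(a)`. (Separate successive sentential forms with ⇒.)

E ⇒ T   [E ::= T]
T ⇒ A   [T ::= A]
A ⇒ (E)   [A ::= ( E )]
(E) ⇒ (T)   [E ::= T]
(T) ⇒ (A)   [T ::= A]
(A) ⇒ (a)   [A ::= a]

E ⇒ T ⇒ A ⇒ (E) ⇒ (T) ⇒ (A) ⇒ (a)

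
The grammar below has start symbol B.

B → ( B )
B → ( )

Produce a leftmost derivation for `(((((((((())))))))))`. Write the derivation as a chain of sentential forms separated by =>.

B=>(B)=>((B))=>(((B)))=>((((B))))=>(((((B)))))=>((((((B))))))=>(((((((B)))))))=>((((((((B))))))))=>(((((((((B)))))))))=>(((((((((())))))))))

B => (B)   [B → ( B )]
(B) => ((B))   [B → ( B )]
((B)) => (((B)))   [B → ( B )]
(((B))) => ((((B))))   [B → ( B )]
((((B)))) => (((((B)))))   [B → ( B )]
(((((B))))) => ((((((B))))))   [B → ( B )]
((((((B)))))) => (((((((B)))))))   [B → ( B )]
(((((((B))))))) => ((((((((B))))))))   [B → ( B )]
((((((((B)))))))) => (((((((((B)))))))))   [B → ( B )]
(((((((((B))))))))) => (((((((((())))))))))   [B → ( )]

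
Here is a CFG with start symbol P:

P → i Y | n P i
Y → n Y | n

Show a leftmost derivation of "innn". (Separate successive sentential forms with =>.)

P=>iY=>inY=>innY=>innn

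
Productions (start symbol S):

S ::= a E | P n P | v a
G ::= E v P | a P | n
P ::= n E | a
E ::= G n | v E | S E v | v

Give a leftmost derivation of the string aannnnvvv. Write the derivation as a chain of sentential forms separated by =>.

S => aE => aSEv => aPnPEv => aanPEv => aannEEv => aannGnEv => aannnnEv => aannnnvEv => aannnnvvv

S => aE   [S ::= a E]
aE => aSEv   [E ::= S E v]
aSEv => aPnPEv   [S ::= P n P]
aPnPEv => aanPEv   [P ::= a]
aanPEv => aannEEv   [P ::= n E]
aannEEv => aannGnEv   [E ::= G n]
aannGnEv => aannnnEv   [G ::= n]
aannnnEv => aannnnvEv   [E ::= v E]
aannnnvEv => aannnnvvv   [E ::= v]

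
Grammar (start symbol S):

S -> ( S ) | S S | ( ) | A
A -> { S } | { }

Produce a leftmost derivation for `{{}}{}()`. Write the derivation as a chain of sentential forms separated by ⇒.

S ⇒ SS ⇒ SSS ⇒ ASS ⇒ {S}SS ⇒ {A}SS ⇒ {{}}SS ⇒ {{}}AS ⇒ {{}}{}S ⇒ {{}}{}()

S ⇒ SS   [S -> S S]
SS ⇒ SSS   [S -> S S]
SSS ⇒ ASS   [S -> A]
ASS ⇒ {S}SS   [A -> { S }]
{S}SS ⇒ {A}SS   [S -> A]
{A}SS ⇒ {{}}SS   [A -> { }]
{{}}SS ⇒ {{}}AS   [S -> A]
{{}}AS ⇒ {{}}{}S   [A -> { }]
{{}}{}S ⇒ {{}}{}()   [S -> ( )]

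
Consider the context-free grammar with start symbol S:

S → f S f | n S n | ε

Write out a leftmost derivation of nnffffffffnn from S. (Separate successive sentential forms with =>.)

S => nSn   [S → n S n]
nSn => nnSnn   [S → n S n]
nnSnn => nnfSfnn   [S → f S f]
nnfSfnn => nnffSffnn   [S → f S f]
nnffSffnn => nnfffSfffnn   [S → f S f]
nnfffSfffnn => nnffffSffffnn   [S → f S f]
nnffffSffffnn => nnffffffffnn   [S → ε]

S=>nSn=>nnSnn=>nnfSfnn=>nnffSffnn=>nnfffSfffnn=>nnffffSffffnn=>nnffffffffnn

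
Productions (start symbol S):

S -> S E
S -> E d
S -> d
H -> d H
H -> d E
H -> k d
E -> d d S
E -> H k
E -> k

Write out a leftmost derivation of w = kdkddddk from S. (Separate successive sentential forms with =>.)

S => SE => SEE => EdEE => kdEE => kdkE => kdkHk => kdkdEk => kdkdddSk => kdkddddk

S => SE   [S -> S E]
SE => SEE   [S -> S E]
SEE => EdEE   [S -> E d]
EdEE => kdEE   [E -> k]
kdEE => kdkE   [E -> k]
kdkE => kdkHk   [E -> H k]
kdkHk => kdkdEk   [H -> d E]
kdkdEk => kdkdddSk   [E -> d d S]
kdkdddSk => kdkddddk   [S -> d]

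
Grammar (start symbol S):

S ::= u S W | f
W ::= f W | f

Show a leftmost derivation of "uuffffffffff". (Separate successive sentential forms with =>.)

S => uSW   [S ::= u S W]
uSW => uuSWW   [S ::= u S W]
uuSWW => uufWW   [S ::= f]
uufWW => uuffWW   [W ::= f W]
uuffWW => uufffWW   [W ::= f W]
uufffWW => uuffffWW   [W ::= f W]
uuffffWW => uufffffWW   [W ::= f W]
uufffffWW => uuffffffWW   [W ::= f W]
uuffffffWW => uufffffffWW   [W ::= f W]
uufffffffWW => uuffffffffW   [W ::= f]
uuffffffffW => uufffffffffW   [W ::= f W]
uufffffffffW => uuffffffffff   [W ::= f]

S=>uSW=>uuSWW=>uufWW=>uuffWW=>uufffWW=>uuffffWW=>uufffffWW=>uuffffffWW=>uufffffffWW=>uuffffffffW=>uufffffffffW=>uuffffffffff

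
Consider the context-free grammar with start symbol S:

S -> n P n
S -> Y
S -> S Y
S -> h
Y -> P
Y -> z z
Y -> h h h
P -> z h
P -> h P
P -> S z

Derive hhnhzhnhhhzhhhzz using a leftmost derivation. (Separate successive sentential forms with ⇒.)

S ⇒ SY ⇒ SYY ⇒ YYY ⇒ PYY ⇒ hPYY ⇒ hhPYY ⇒ hhSzYY ⇒ hhSYzYY ⇒ hhnPnYzYY ⇒ hhnhPnYzYY ⇒ hhnhzhnYzYY ⇒ hhnhzhnhhhzYY ⇒ hhnhzhnhhhzhhhY ⇒ hhnhzhnhhhzhhhzz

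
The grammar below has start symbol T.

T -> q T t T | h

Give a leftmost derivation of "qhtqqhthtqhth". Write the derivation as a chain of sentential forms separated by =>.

T => qTtT => qhtT => qhtqTtT => qhtqqTtTtT => qhtqqhtTtT => qhtqqhthtT => qhtqqhthtqTtT => qhtqqhthtqhtT => qhtqqhthtqhth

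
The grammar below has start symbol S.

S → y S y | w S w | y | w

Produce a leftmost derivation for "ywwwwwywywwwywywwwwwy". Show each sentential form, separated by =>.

S => ySy   [S → y S y]
ySy => ywSwy   [S → w S w]
ywSwy => ywwSwwy   [S → w S w]
ywwSwwy => ywwwSwwwy   [S → w S w]
ywwwSwwwy => ywwwwSwwwwy   [S → w S w]
ywwwwSwwwwy => ywwwwwSwwwwwy   [S → w S w]
ywwwwwSwwwwwy => ywwwwwySywwwwwy   [S → y S y]
ywwwwwySywwwwwy => ywwwwwywSwywwwwwy   [S → w S w]
ywwwwwywSwywwwwwy => ywwwwwywySywywwwwwy   [S → y S y]
ywwwwwywySywywwwwwy => ywwwwwywywSwywywwwwwy   [S → w S w]
ywwwwwywywSwywywwwwwy => ywwwwwywywwwywywwwwwy   [S → w]

S => ySy => ywSwy => ywwSwwy => ywwwSwwwy => ywwwwSwwwwy => ywwwwwSwwwwwy => ywwwwwySywwwwwy => ywwwwwywSwywwwwwy => ywwwwwywySywywwwwwy => ywwwwwywywSwywywwwwwy => ywwwwwywywwwywywwwwwy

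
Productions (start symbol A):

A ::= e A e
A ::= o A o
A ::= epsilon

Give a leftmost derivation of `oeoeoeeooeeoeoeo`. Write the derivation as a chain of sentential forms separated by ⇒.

A ⇒ oAo ⇒ oeAeo ⇒ oeoAoeo ⇒ oeoeAeoeo ⇒ oeoeoAoeoeo ⇒ oeoeoeAeoeoeo ⇒ oeoeoeeAeeoeoeo ⇒ oeoeoeeoAoeeoeoeo ⇒ oeoeoeeooeeoeoeo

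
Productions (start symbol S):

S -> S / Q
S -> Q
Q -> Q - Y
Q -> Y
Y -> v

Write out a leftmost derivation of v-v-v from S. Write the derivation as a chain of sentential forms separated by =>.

S => Q   [S -> Q]
Q => Q-Y   [Q -> Q - Y]
Q-Y => Q-Y-Y   [Q -> Q - Y]
Q-Y-Y => Y-Y-Y   [Q -> Y]
Y-Y-Y => v-Y-Y   [Y -> v]
v-Y-Y => v-v-Y   [Y -> v]
v-v-Y => v-v-v   [Y -> v]

S=>Q=>Q-Y=>Q-Y-Y=>Y-Y-Y=>v-Y-Y=>v-v-Y=>v-v-v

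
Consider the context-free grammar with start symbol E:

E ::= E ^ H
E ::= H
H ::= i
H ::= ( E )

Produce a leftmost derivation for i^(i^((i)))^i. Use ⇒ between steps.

E ⇒ E^H   [E ::= E ^ H]
E^H ⇒ E^H^H   [E ::= E ^ H]
E^H^H ⇒ H^H^H   [E ::= H]
H^H^H ⇒ i^H^H   [H ::= i]
i^H^H ⇒ i^(E)^H   [H ::= ( E )]
i^(E)^H ⇒ i^(E^H)^H   [E ::= E ^ H]
i^(E^H)^H ⇒ i^(H^H)^H   [E ::= H]
i^(H^H)^H ⇒ i^(i^H)^H   [H ::= i]
i^(i^H)^H ⇒ i^(i^(E))^H   [H ::= ( E )]
i^(i^(E))^H ⇒ i^(i^(H))^H   [E ::= H]
i^(i^(H))^H ⇒ i^(i^((E)))^H   [H ::= ( E )]
i^(i^((E)))^H ⇒ i^(i^((H)))^H   [E ::= H]
i^(i^((H)))^H ⇒ i^(i^((i)))^H   [H ::= i]
i^(i^((i)))^H ⇒ i^(i^((i)))^i   [H ::= i]

E ⇒ E^H ⇒ E^H^H ⇒ H^H^H ⇒ i^H^H ⇒ i^(E)^H ⇒ i^(E^H)^H ⇒ i^(H^H)^H ⇒ i^(i^H)^H ⇒ i^(i^(E))^H ⇒ i^(i^(H))^H ⇒ i^(i^((E)))^H ⇒ i^(i^((H)))^H ⇒ i^(i^((i)))^H ⇒ i^(i^((i)))^i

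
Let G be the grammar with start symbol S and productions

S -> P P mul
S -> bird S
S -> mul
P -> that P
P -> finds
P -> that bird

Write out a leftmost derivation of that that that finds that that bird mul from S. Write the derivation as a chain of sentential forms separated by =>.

S => P P mul => that P P mul => that that P P mul => that that that P P mul => that that that finds P mul => that that that finds that P mul => that that that finds that that bird mul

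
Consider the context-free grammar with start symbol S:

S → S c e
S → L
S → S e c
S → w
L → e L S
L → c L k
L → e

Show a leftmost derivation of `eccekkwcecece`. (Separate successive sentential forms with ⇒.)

S ⇒ Sce ⇒ Scece ⇒ Lcece ⇒ eLScece ⇒ ecLkScece ⇒ eccLkkScece ⇒ eccekkScece ⇒ eccekkScecece ⇒ eccekkwcecece

S ⇒ Sce   [S → S c e]
Sce ⇒ Scece   [S → S c e]
Scece ⇒ Lcece   [S → L]
Lcece ⇒ eLScece   [L → e L S]
eLScece ⇒ ecLkScece   [L → c L k]
ecLkScece ⇒ eccLkkScece   [L → c L k]
eccLkkScece ⇒ eccekkScece   [L → e]
eccekkScece ⇒ eccekkScecece   [S → S c e]
eccekkScecece ⇒ eccekkwcecece   [S → w]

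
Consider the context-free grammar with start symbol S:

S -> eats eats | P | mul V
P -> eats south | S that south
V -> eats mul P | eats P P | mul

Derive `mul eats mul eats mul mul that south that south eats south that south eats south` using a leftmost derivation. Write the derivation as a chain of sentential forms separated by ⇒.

S ⇒ mul V   [S -> mul V]
mul V ⇒ mul eats P P   [V -> eats P P]
mul eats P P ⇒ mul eats S that south P   [P -> S that south]
mul eats S that south P ⇒ mul eats mul V that south P   [S -> mul V]
mul eats mul V that south P ⇒ mul eats mul eats P P that south P   [V -> eats P P]
mul eats mul eats P P that south P ⇒ mul eats mul eats S that south P that south P   [P -> S that south]
mul eats mul eats S that south P that south P ⇒ mul eats mul eats P that south P that south P   [S -> P]
mul eats mul eats P that south P that south P ⇒ mul eats mul eats S that south that south P that south P   [P -> S that south]
mul eats mul eats S that south that south P that south P ⇒ mul eats mul eats mul V that south that south P that south P   [S -> mul V]
mul eats mul eats mul V that south that south P that south P ⇒ mul eats mul eats mul mul that south that south P that south P   [V -> mul]
mul eats mul eats mul mul that south that south P that south P ⇒ mul eats mul eats mul mul that south that south eats south that south P   [P -> eats south]
mul eats mul eats mul mul that south that south eats south that south P ⇒ mul eats mul eats mul mul that south that south eats south that south eats south   [P -> eats south]

S ⇒ mul V ⇒ mul eats P P ⇒ mul eats S that south P ⇒ mul eats mul V that south P ⇒ mul eats mul eats P P that south P ⇒ mul eats mul eats S that south P that south P ⇒ mul eats mul eats P that south P that south P ⇒ mul eats mul eats S that south that south P that south P ⇒ mul eats mul eats mul V that south that south P that south P ⇒ mul eats mul eats mul mul that south that south P that south P ⇒ mul eats mul eats mul mul that south that south eats south that south P ⇒ mul eats mul eats mul mul that south that south eats south that south eats south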